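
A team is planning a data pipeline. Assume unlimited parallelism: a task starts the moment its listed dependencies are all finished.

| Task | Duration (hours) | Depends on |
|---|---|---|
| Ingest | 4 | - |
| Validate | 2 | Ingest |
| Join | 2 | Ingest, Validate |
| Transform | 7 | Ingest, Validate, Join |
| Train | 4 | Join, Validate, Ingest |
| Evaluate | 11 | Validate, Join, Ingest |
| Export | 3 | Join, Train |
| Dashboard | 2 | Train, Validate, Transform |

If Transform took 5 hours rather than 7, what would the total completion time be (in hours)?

Actual critical path: Ingest→Validate→Join→Evaluate = 4+2+2+11 = 19 ⇒ 19 hours.
Transform is off the critical path — its longest chain is 17 hours, giving 2 of slack.
That remains the longest chain; total 19 hours.

19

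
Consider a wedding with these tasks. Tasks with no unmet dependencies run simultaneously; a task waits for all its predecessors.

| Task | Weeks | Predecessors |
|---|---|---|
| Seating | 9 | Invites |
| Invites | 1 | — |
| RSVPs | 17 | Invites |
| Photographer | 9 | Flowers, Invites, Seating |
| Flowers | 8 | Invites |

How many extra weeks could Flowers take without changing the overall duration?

Invites→Seating→Photographer = 1+9+9 = 19 sets the makespan at 19 weeks.
Flowers finishes as early as 9 and must finish by 10.
So Flowers can slip 10 − 9 = 1 week.

1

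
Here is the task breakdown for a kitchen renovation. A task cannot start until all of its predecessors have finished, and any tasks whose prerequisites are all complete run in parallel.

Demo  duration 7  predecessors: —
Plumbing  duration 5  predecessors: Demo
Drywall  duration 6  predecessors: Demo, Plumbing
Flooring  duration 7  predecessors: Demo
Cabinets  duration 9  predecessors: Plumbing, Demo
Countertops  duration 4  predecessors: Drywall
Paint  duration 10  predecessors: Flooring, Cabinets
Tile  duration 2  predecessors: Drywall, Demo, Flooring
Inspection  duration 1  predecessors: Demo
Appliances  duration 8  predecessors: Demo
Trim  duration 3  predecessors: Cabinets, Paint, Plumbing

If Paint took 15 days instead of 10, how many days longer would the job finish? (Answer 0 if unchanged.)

Critical path before the change: Demo→Plumbing→Cabinets→Paint→Trim = 7+5+9+10+3 = 34 giving 34 days.
Paint lies on that path, so at 15 days the path becomes 39 days.
The critical path is still Demo→Plumbing→Cabinets→Paint→Trim; finish is now 39 days.
Change in finish: 39 − 34 = +5 days.

5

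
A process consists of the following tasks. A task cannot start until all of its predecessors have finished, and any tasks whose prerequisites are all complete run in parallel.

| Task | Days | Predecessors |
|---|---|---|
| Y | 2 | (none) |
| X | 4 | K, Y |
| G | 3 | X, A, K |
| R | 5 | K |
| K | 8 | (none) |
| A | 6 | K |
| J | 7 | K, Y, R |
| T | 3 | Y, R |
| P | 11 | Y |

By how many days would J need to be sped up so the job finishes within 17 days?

Current finish: 20 days; target: 17.
J is on every critical path, so each day cut from J cuts the finish by one (this holds down to a finish of 17).
Need 20 − 17 = 3 days off J → J becomes 4 days, finish becomes 17.

3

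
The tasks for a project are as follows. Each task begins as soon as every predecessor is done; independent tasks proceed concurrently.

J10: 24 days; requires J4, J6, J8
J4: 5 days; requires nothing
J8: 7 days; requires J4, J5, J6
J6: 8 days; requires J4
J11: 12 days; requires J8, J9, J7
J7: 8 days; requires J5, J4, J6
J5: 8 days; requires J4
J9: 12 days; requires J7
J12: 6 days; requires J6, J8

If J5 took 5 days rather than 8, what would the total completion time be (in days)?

The binding path is J4→J5→J7→J9→J11 = 5+8+8+12+12 = 45; finish at 45 days.
J5 lies on that path, so at 5 days the path becomes 42 days.
The binding chain switches to J4→J6→J7→J9→J11 = 5+8+8+12+12 = 45; finish 45 days.

45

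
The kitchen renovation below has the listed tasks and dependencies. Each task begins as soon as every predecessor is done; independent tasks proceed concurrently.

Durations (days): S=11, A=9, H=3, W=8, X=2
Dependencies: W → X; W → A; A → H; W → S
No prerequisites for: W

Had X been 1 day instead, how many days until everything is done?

Baseline: W→A→H = 8+9+3 = 20 → 20 days.
X has 10 days of float (longest path through it is 10).
That remains the longest chain; total 20 days.

20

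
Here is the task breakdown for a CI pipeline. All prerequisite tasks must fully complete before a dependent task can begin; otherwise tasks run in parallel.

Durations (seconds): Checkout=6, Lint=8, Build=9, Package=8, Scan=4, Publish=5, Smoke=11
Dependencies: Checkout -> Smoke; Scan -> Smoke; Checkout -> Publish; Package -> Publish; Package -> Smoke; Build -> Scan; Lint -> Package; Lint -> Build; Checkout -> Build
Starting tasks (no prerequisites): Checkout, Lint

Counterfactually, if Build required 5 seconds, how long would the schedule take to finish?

28

Baseline: Lint→Build→Scan→Smoke = 8+9+4+11 = 32 → 32 seconds.
Build is on the critical path; changing it to 5 makes that path 28 seconds.
No other chain overtakes it, so the finish is 28 seconds.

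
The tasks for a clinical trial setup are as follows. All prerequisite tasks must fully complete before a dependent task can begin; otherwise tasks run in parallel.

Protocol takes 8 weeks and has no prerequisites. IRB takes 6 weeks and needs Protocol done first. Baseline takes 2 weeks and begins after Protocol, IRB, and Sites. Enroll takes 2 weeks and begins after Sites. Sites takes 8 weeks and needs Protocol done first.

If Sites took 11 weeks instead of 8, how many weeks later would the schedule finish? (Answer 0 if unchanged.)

Actual critical path: Protocol→Sites→Baseline = 8+8+2 = 18 ⇒ 18 weeks.
Since Sites is critical, the +3 change carries straight to that chain (now 21 weeks).
That remains the longest chain; total 21 weeks.
Change in finish: 21 − 18 = +3 weeks.

3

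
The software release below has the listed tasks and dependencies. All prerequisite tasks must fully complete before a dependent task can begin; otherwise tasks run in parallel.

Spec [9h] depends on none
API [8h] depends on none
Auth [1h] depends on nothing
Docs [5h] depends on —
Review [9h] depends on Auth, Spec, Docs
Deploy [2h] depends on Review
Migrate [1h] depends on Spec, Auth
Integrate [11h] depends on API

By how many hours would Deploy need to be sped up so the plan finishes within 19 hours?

Current finish: 20 hours; target: 19.
Deploy is on every critical path, so each hour cut from Deploy cuts the finish by one (this holds down to a finish of 19).
Need 20 − 19 = 1 hour off Deploy → Deploy becomes 1 hour, finish becomes 19.

1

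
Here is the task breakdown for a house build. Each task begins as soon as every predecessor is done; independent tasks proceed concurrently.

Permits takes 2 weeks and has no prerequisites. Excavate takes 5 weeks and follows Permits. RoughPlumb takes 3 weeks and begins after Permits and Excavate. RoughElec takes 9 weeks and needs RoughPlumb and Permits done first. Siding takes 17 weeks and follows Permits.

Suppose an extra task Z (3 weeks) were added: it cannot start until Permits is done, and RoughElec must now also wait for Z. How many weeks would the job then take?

19

Originally the job takes 19 weeks.
With Z inserted, RoughElec now waits for max(RoughPlumb, Permits, Z).
New critical path: Permits→Excavate→RoughPlumb→RoughElec = 2+5+3+9 = 19 ⇒ 19 weeks.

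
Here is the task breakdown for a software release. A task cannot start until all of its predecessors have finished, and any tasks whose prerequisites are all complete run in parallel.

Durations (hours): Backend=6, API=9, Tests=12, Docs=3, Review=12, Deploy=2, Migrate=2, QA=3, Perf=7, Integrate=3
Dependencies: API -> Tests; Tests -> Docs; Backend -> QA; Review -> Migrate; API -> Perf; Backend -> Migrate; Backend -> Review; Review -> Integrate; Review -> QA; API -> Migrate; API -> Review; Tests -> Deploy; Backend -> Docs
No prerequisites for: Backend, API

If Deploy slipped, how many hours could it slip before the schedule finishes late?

Critical path: API→Tests→Docs = 9+12+3 = 24, so the finish is 24 hours.
Longest path through Deploy: 23 hours (earliest finish 23, latest finish 24).
Slack of Deploy = 22 − 21 = 1 hour.

1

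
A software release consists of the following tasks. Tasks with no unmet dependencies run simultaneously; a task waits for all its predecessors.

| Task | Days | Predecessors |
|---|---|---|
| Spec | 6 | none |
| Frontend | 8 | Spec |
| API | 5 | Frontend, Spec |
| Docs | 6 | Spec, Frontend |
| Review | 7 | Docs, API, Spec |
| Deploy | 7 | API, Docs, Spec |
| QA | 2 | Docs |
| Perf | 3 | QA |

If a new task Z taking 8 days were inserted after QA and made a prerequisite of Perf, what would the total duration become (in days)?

33

Originally the plan takes 27 days.
With Z inserted, Perf now waits for max(QA, Z).
New critical path: Spec→Frontend→Docs→QA→Z→Perf = 6+8+6+2+8+3 = 33 ⇒ 33 days.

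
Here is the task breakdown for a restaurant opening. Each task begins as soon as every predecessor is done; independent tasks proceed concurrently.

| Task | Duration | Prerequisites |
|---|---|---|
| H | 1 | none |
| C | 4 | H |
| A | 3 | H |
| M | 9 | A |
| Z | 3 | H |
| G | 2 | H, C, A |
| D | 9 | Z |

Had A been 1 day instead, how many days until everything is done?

13

The binding path is H→A→M = 1+3+9 = 13; finish at 13 days.
A lies on that path, so at 1 day the path becomes 11 days.
The binding chain switches to H→Z→D = 1+3+9 = 13; finish 13 days.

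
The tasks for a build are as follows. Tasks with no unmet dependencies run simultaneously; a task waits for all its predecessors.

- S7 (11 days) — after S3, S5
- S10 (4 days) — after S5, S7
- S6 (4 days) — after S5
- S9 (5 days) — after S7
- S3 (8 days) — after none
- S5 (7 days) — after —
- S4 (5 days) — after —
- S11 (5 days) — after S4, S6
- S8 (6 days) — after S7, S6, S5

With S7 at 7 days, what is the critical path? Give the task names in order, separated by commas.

S3, S7, S8

As given, the longest chain is S3→S7→S8 = 8+11+6 = 25, so the finish is 25 days.
S7 is on the critical path; changing it to 7 makes that path 21 days.
That remains the longest chain; total 21 days.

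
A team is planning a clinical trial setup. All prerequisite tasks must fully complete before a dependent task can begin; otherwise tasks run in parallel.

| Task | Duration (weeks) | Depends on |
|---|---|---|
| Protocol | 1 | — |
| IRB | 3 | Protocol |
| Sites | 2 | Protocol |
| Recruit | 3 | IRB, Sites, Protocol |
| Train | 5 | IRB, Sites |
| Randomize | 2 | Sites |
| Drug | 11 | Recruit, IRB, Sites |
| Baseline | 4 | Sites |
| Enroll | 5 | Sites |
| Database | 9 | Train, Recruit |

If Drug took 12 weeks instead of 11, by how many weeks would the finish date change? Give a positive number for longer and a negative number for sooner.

1

Baseline: Protocol→IRB→Recruit→Drug = 1+3+3+11 = 18 → 18 weeks.
Drug is on the critical path; changing it to 12 makes that path 19 weeks.
No other chain overtakes it, so the finish is 19 weeks.
Change in finish: 19 − 18 = +1 weeks.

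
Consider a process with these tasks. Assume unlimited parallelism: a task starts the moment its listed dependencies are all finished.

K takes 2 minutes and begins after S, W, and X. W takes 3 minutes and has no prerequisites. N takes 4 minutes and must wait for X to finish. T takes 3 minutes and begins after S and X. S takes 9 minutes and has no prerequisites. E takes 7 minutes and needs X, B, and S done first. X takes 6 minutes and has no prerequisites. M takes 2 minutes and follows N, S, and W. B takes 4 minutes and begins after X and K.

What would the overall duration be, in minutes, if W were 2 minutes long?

Actual critical path: S→K→B→E = 9+2+4+7 = 22 ⇒ 22 minutes.
The longest path through W is only 16 minutes, so W has float 6.
The critical path is still S→K→B→E; finish is now 22 minutes.

22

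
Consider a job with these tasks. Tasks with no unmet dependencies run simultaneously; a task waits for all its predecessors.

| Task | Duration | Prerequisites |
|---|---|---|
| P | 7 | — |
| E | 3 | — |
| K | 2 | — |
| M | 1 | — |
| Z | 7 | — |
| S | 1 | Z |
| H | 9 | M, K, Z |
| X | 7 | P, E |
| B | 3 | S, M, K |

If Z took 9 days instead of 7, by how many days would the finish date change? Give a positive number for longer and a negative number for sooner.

Actual critical path: Z→H = 7+9 = 16 ⇒ 16 days.
Z lies on that path, so at 9 days the path becomes 18 days.
No other chain overtakes it, so the finish is 18 days.
Change in finish: 18 − 16 = +2 days.

2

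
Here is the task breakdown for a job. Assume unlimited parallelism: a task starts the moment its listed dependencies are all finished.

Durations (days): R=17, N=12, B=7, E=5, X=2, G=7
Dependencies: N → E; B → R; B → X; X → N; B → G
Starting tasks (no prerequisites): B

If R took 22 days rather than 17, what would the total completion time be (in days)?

29

As given, the longest chain is B→X→N→E = 7+2+12+5 = 26, so the finish is 26 days.
The longest path through R is only 24 days, so R has float 2.
Now B→R = 7+22 = 29 is longest, so the finish becomes 29 days.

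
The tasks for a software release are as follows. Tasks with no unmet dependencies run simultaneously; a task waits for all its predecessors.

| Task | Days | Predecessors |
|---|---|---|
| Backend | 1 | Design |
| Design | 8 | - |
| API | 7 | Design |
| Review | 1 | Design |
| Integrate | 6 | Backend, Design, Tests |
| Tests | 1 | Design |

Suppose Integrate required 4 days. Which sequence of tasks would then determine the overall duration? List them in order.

Actual critical path: Design→Backend→Integrate = 8+1+6 = 15 ⇒ 15 days.
Integrate lies on that path, so at 4 days the path becomes 13 days.
New critical path: Design→API = 8+7 = 15 ⇒ 15 days.

Design, API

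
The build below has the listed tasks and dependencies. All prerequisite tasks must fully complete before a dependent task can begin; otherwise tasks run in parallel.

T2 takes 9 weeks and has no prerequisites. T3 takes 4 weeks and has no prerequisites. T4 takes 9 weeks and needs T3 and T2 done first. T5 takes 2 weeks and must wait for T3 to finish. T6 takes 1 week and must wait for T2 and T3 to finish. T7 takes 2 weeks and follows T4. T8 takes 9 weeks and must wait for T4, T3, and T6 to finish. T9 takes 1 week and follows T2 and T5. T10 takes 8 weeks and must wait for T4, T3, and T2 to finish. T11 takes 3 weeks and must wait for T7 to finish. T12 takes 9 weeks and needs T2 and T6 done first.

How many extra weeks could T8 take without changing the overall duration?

The longest chain is T2→T4→T8 = 9+9+9 = 27; overall finish 27 weeks.
Longest path through T8: 27 weeks (earliest finish 27, latest finish 27).
So T8 can slip 27 − 27 = 0 weeks.

0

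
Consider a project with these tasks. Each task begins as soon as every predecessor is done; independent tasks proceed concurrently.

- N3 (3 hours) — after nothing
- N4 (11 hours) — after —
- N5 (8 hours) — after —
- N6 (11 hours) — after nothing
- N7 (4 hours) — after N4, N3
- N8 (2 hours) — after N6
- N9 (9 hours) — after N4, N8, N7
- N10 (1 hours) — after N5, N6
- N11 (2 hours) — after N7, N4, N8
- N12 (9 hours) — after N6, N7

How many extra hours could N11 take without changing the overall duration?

7

The longest chain is N4→N7→N9 = 11+4+9 = 24; overall finish 24 hours.
N11 finishes as early as 17 and must finish by 24.
So N11 can slip 24 − 17 = 7 hours.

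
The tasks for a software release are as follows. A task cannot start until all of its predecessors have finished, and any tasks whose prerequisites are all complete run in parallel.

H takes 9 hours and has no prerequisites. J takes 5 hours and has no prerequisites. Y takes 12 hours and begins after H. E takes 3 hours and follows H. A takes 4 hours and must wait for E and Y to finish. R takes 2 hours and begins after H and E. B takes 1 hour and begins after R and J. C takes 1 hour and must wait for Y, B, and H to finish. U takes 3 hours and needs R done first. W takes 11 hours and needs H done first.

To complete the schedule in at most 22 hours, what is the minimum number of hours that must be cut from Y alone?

3

Current finish: 25 hours; target: 22.
Y is on every critical path, so each hour cut from Y cuts the finish by one (this holds down to a finish of 20).
Need 25 − 22 = 3 hours off Y → Y becomes 9 hours, finish becomes 22.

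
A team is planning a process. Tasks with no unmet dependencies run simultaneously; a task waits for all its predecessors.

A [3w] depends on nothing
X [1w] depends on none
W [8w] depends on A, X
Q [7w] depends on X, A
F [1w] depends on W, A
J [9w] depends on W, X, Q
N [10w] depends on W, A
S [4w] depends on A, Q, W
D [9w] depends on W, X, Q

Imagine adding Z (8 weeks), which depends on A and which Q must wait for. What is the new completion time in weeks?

Originally the process takes 21 weeks.
With Z inserted, Q now waits for max(X, A, Z).
New critical path: A→Z→Q→J = 3+8+7+9 = 27 ⇒ 27 weeks.

27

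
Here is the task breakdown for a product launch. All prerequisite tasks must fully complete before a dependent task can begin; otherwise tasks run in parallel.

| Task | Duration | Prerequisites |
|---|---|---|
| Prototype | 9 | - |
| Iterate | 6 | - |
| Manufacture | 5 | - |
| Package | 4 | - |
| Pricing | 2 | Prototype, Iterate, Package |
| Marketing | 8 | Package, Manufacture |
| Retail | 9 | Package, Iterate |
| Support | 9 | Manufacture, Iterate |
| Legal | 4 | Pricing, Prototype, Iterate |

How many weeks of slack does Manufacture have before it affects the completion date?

1

Critical path: Prototype→Pricing→Legal = 9+2+4 = 15, so the finish is 15 weeks.
Longest path through Manufacture: 14 weeks (earliest finish 5, latest finish 6).
Slack of Manufacture = 1 − 0 = 1 week.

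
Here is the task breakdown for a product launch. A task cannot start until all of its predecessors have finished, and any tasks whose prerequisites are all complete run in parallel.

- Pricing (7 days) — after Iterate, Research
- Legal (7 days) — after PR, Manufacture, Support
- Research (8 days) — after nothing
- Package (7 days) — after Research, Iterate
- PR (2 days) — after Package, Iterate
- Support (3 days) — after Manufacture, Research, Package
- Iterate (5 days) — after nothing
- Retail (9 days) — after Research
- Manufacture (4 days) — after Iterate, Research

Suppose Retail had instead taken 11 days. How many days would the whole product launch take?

25

Actual critical path: Research→Package→Support→Legal = 8+7+3+7 = 25 ⇒ 25 days.
Retail is off the critical path — its longest chain is 17 days, giving 8 of slack.
No other chain overtakes it, so the finish is 25 days.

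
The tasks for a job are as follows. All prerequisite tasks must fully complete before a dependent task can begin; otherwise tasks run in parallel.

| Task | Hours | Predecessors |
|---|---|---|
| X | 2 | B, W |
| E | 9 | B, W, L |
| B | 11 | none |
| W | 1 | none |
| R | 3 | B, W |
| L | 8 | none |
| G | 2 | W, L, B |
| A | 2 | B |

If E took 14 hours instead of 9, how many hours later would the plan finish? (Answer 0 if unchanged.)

5

Actual critical path: B→E = 11+9 = 20 ⇒ 20 hours.
E lies on that path, so at 14 hours the path becomes 25 hours.
That remains the longest chain; total 25 hours.
Change in finish: 25 − 20 = +5 hours.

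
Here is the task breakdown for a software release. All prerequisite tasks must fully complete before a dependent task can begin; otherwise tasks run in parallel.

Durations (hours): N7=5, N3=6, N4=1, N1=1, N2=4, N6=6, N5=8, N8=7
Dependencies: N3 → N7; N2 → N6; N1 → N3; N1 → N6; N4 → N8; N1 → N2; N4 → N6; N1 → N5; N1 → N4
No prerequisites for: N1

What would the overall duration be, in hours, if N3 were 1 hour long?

Baseline: N1→N3→N7 = 1+6+5 = 12 → 12 hours.
Since N3 is critical, the -5 change carries straight to that chain (now 7 hours).
The binding chain switches to N1→N2→N6 = 1+4+6 = 11; finish 11 hours.

11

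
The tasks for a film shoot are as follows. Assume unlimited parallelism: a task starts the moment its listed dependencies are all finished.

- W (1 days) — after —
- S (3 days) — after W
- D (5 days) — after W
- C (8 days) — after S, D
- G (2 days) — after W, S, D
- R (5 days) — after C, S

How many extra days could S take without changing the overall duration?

The longest chain is W→D→C→R = 1+5+8+5 = 19; overall finish 19 days.
Longest path through S: 17 days (earliest finish 4, latest finish 6).
Slack of S = 3 − 1 = 2 days.

2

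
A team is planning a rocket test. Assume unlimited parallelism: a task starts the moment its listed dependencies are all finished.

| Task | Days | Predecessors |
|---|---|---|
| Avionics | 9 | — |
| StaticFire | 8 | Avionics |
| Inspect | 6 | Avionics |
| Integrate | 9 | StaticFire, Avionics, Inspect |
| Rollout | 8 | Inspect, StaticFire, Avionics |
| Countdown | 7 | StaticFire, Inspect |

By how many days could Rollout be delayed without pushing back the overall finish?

1

Avionics→StaticFire→Integrate = 9+8+9 = 26 sets the makespan at 26 days.
Rollout finishes as early as 25 and must finish by 26.
So Rollout can slip 26 − 25 = 1 day.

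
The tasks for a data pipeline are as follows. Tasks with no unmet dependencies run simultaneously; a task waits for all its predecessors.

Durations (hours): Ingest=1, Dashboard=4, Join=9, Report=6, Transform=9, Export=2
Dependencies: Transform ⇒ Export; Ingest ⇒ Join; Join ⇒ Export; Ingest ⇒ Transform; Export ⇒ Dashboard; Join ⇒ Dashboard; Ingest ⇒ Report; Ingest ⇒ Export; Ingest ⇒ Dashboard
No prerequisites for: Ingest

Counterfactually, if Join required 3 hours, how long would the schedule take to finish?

16

Critical path before the change: Ingest→Join→Export→Dashboard = 1+9+2+4 = 16 giving 16 hours.
Join lies on that path, so at 3 hours the path becomes 10 hours.
The binding chain switches to Ingest→Transform→Export→Dashboard = 1+9+2+4 = 16; finish 16 hours.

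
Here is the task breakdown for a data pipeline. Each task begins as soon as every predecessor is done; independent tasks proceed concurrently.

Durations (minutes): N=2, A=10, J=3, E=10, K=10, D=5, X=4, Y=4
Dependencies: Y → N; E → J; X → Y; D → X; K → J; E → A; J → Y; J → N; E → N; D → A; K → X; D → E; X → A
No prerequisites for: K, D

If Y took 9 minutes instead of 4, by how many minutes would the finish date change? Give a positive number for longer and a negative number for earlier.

As given, the longest chain is D→E→A = 5+10+10 = 25, so the finish is 25 minutes.
Y has 1 minute of float (longest path through it is 24).
The binding chain switches to D→E→J→Y→N = 5+10+3+9+2 = 29; finish 29 minutes.
Change in finish: 29 − 25 = +4 minutes.

4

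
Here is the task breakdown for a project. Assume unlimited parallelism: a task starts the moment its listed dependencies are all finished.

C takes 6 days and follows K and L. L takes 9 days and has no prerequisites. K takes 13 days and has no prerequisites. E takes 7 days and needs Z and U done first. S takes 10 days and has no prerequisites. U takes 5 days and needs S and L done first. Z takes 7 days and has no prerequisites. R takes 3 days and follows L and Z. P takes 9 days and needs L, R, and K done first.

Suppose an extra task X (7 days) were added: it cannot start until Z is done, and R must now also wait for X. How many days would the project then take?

Originally the project takes 22 days.
With X inserted, R now waits for max(L, Z, X).
New critical path: Z→X→R→P = 7+7+3+9 = 26 ⇒ 26 days.

26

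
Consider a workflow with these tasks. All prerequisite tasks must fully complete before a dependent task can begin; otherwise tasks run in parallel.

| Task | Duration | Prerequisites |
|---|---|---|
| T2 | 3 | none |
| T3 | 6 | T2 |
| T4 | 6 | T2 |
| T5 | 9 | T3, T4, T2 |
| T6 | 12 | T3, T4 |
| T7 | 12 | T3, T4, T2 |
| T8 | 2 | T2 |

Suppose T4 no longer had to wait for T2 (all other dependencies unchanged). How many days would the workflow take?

Before: longest chain T2→T3→T6 = 3+6+12 = 21, finish 21.
Without T2→T4, T4's earliest start moves from 3 to 0.
New critical path: T2→T3→T6 = 3+6+12 = 21 ⇒ 21 days.

21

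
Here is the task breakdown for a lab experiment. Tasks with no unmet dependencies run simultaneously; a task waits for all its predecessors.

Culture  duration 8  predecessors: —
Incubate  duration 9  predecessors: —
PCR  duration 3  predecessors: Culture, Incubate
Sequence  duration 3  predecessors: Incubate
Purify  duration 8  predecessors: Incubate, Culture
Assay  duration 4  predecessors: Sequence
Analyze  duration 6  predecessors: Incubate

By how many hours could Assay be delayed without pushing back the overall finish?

Critical path: Incubate→Purify = 9+8 = 17, so the finish is 17 hours.
Longest path through Assay: 16 hours (earliest finish 16, latest finish 17).
Slack of Assay = 13 − 12 = 1 hour.

1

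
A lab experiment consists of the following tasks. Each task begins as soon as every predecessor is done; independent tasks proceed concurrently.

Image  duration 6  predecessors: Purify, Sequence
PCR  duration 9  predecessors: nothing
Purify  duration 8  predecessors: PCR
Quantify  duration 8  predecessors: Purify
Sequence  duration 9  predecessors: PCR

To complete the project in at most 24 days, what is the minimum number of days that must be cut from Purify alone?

1

Current finish: 25 days; target: 24.
Purify is on every critical path, so each day cut from Purify cuts the finish by one (this holds down to a finish of 24).
Need 25 − 24 = 1 day off Purify → Purify becomes 7 days, finish becomes 24.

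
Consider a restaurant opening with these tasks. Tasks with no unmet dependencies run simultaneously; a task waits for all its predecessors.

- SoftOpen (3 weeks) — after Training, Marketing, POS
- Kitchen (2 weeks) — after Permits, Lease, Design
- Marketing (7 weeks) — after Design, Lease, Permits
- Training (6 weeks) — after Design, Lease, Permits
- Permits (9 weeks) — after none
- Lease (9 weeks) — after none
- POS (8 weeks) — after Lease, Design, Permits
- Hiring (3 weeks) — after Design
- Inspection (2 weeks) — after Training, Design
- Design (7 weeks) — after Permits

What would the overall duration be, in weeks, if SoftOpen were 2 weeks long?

26

Critical path before the change: Permits→Design→POS→SoftOpen = 9+7+8+3 = 27 giving 27 weeks.
SoftOpen lies on that path, so at 2 weeks the path becomes 26 weeks.
The critical path is still Permits→Design→POS→SoftOpen; finish is now 26 weeks.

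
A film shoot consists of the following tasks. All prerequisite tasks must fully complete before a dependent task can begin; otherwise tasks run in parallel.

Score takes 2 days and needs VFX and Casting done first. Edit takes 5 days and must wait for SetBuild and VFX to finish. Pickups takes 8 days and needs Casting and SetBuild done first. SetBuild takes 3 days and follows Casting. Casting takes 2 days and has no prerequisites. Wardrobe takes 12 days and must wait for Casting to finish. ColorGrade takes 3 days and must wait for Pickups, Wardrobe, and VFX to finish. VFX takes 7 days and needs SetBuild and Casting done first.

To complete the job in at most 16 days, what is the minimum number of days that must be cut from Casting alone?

1

Current finish: 17 days; target: 16.
Casting is on every critical path, so each day cut from Casting cuts the finish by one (this holds down to a finish of 16).
Need 17 − 16 = 1 day off Casting → Casting becomes 1 day, finish becomes 16.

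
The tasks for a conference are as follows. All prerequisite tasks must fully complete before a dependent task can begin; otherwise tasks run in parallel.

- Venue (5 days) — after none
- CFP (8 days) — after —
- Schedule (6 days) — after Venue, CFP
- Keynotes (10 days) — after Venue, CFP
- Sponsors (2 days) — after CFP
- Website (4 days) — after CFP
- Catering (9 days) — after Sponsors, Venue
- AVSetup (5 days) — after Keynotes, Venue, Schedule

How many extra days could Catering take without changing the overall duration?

The longest chain is CFP→Keynotes→AVSetup = 8+10+5 = 23; overall finish 23 days.
The longest chain containing Catering totals 19 days.
Float = 23 − 19 = 4.

4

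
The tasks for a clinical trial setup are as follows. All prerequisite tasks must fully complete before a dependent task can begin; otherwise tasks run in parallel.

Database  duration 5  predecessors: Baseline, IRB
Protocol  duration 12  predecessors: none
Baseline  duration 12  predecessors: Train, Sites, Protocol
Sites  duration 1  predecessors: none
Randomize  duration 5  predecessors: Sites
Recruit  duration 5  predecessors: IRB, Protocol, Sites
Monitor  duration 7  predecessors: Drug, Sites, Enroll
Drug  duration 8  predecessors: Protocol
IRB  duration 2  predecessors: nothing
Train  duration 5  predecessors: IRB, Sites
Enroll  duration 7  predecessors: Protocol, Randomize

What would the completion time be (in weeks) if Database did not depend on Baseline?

27

With the dependency in place, Protocol→Baseline→Database = 12+12+5 = 29 sets the finish at 29 weeks.
Without Baseline→Database, Database's earliest start moves from 24 to 2.
The longest chain is now Protocol→Drug→Monitor = 12+8+7 = 27, so the clinical trial setup takes 27 weeks.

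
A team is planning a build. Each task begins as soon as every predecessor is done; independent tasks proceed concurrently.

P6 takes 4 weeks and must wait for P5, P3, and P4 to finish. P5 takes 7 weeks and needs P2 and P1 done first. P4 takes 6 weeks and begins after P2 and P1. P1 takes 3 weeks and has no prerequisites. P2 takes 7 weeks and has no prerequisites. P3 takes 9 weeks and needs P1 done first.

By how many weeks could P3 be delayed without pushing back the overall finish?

2

P2→P5→P6 = 7+7+4 = 18 sets the makespan at 18 weeks.
Longest path through P3: 16 weeks (earliest finish 12, latest finish 14).
Float = 18 − 16 = 2.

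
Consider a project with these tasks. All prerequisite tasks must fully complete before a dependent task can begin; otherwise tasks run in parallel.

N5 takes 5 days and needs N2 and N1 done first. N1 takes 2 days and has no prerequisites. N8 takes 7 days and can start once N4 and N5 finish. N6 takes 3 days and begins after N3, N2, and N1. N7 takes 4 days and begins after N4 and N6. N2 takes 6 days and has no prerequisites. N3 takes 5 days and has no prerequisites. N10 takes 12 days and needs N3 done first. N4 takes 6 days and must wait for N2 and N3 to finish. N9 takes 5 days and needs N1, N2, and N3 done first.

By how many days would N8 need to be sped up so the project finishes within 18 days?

Current finish: 19 days; target: 18.
N8 is on every critical path, so each day cut from N8 cuts the finish by one (this holds down to a finish of 17).
Need 19 − 18 = 1 day off N8 → N8 becomes 6 days, finish becomes 18.

1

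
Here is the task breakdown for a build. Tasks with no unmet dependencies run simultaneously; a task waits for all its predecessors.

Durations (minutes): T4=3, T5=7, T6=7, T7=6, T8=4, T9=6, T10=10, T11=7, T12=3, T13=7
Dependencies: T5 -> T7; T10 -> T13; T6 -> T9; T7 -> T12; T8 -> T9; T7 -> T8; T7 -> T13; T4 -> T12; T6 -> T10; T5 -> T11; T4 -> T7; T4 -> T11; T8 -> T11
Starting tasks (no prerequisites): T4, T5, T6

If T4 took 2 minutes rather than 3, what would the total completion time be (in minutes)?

24

Critical path before the change: T5→T7→T8→T11 = 7+6+4+7 = 24 giving 24 minutes.
T4 is off the critical path — its longest chain is 20 minutes, giving 4 of slack.
No other chain overtakes it, so the finish is 24 minutes.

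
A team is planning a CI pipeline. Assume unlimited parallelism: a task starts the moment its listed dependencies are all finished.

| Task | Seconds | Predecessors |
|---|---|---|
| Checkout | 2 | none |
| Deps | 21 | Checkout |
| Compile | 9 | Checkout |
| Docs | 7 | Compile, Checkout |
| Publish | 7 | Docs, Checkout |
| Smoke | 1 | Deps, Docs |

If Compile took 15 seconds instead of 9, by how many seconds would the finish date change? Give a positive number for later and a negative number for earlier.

6

Critical path before the change: Checkout→Compile→Docs→Publish = 2+9+7+7 = 25 giving 25 seconds.
Since Compile is critical, the +6 change carries straight to that chain (now 31 seconds).
That remains the longest chain; total 31 seconds.
Change in finish: 31 − 25 = +6 seconds.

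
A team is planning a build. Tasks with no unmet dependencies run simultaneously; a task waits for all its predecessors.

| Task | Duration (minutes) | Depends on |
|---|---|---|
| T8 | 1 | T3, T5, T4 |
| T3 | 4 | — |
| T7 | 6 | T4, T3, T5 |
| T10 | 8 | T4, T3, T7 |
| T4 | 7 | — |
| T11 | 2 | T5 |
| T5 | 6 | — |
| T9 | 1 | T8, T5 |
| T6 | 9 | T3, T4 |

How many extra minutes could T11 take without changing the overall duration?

Critical path: T4→T7→T10 = 7+6+8 = 21, so the finish is 21 minutes.
The longest chain containing T11 totals 8 minutes.
Slack of T11 = 19 − 6 = 13 minutes.

13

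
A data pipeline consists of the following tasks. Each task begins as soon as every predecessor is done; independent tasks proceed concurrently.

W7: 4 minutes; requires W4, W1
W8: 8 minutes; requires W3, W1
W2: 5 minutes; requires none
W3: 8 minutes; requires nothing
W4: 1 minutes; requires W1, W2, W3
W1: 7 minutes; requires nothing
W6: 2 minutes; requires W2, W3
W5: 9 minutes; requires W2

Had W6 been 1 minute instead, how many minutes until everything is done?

Critical path before the change: W3→W8 = 8+8 = 16 giving 16 minutes.
The longest path through W6 is only 10 minutes, so W6 has float 6.
No other chain overtakes it, so the finish is 16 minutes.

16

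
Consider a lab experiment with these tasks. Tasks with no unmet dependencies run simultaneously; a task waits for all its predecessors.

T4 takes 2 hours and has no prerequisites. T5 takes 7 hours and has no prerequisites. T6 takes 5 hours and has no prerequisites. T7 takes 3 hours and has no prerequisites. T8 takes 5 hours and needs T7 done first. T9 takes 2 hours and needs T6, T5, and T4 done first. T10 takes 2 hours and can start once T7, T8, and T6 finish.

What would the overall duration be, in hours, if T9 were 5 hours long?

12

Actual critical path: T7→T8→T10 = 3+5+2 = 10 ⇒ 10 hours.
T9 is off the critical path — its longest chain is 9 hours, giving 1 of slack.
Now T5→T9 = 7+5 = 12 is longest, so the finish becomes 12 hours.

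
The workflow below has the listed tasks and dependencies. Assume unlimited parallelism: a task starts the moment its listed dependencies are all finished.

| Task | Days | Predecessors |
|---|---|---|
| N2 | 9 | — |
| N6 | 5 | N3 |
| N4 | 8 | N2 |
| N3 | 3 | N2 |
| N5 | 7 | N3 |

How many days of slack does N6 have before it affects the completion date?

Critical path: N2→N3→N5 = 9+3+7 = 19, so the finish is 19 days.
Longest path through N6: 17 days (earliest finish 17, latest finish 19).
Float = 19 − 17 = 2.

2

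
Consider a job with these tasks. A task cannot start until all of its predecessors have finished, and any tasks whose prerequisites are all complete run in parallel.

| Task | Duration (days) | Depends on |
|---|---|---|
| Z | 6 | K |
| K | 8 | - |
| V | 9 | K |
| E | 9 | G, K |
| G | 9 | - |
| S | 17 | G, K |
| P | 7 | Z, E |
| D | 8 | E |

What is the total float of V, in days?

G→E→D = 9+9+8 = 26 sets the makespan at 26 days.
The longest chain containing V totals 17 days.
Float = 26 − 17 = 9.

9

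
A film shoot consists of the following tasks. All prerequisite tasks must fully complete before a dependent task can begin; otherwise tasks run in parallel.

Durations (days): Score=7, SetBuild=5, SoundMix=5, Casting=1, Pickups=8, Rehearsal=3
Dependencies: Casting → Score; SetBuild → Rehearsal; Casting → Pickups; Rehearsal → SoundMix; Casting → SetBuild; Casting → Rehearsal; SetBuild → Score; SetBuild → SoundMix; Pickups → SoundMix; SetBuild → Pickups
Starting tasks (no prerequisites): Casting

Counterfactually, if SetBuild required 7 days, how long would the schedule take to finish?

Baseline: Casting→SetBuild→Pickups→SoundMix = 1+5+8+5 = 19 → 19 days.
SetBuild lies on that path, so at 7 days the path becomes 21 days.
The critical path is still Casting→SetBuild→Pickups→SoundMix; finish is now 21 days.

21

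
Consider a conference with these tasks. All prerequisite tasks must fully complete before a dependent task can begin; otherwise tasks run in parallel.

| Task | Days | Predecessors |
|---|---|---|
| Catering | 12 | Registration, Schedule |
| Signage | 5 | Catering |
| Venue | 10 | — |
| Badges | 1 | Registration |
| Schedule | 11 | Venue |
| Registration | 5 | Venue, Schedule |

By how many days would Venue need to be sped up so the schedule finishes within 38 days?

5

Current finish: 43 days; target: 38.
Venue is on every critical path, so each day cut from Venue cuts the finish by one (this holds down to a finish of 34).
Need 43 − 38 = 5 days off Venue → Venue becomes 5 days, finish becomes 38.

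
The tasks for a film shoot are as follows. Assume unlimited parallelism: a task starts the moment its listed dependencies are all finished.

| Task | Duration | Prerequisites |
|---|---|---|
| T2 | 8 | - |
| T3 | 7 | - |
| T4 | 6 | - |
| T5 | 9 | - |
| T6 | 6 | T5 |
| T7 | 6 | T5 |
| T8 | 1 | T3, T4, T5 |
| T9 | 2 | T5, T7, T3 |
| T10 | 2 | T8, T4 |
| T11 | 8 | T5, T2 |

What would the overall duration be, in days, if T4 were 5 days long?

Baseline: T5→T7→T9 = 9+6+2 = 17 → 17 days.
T4 has 8 days of float (longest path through it is 9).
That remains the longest chain; total 17 days.

17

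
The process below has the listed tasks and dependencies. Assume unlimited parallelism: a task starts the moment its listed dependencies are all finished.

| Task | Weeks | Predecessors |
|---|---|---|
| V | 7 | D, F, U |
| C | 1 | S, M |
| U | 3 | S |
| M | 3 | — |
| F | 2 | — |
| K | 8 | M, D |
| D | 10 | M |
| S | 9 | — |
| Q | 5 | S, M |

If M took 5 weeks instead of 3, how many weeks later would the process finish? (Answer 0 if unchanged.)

Critical path before the change: M→D→K = 3+10+8 = 21 giving 21 weeks.
M lies on that path, so at 5 weeks the path becomes 23 weeks.
The critical path is still M→D→K; finish is now 23 weeks.
Change in finish: 23 − 21 = +2 weeks.

2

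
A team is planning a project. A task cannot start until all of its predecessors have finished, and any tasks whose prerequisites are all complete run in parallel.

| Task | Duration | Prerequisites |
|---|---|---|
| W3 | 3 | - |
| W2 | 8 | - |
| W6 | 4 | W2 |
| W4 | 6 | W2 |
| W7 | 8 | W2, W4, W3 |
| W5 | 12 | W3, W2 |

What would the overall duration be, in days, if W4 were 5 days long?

Critical path before the change: W2→W4→W7 = 8+6+8 = 22 giving 22 days.
Since W4 is critical, the -1 change carries straight to that chain (now 21 days).
That remains the longest chain; total 21 days.

21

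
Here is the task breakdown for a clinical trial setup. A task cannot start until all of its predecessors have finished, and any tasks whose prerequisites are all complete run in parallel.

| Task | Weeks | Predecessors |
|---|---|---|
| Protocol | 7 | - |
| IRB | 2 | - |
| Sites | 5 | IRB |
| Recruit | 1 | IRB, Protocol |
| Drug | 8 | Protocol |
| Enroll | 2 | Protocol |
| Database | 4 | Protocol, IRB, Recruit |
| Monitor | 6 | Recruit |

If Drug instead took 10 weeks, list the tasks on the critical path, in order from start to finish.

Protocol, Drug

Baseline: Protocol→Drug = 7+8 = 15 → 15 weeks.
Drug lies on that path, so at 10 weeks the path becomes 17 weeks.
The critical path is still Protocol→Drug; finish is now 17 weeks.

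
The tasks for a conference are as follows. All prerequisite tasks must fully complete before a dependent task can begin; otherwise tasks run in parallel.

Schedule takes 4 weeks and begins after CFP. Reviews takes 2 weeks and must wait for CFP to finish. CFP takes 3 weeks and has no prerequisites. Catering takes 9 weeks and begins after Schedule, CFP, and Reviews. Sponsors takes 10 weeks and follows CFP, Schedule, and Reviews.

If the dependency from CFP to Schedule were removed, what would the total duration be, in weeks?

15

Original critical path: CFP→Schedule→Sponsors = 3+4+10 = 17 ⇒ 17 weeks.
Without CFP→Schedule, Schedule's earliest start moves from 3 to 0.
After: CFP→Reviews→Sponsors = 3+2+10 = 15 → 15 weeks.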